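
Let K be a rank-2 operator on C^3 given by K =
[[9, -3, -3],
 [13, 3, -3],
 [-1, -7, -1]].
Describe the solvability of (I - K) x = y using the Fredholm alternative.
(I - K) is invertible (det(I - K) = 20 ≠ 0), so for every y in C^3 the equation (I - K) x = y has a unique solution.

K has rank 2 and factors as K = U V^T = u1 v1^T + u2 v2^T with u1 = (0, -2, 2), v1 = (-2, -3, 0), u2 = (3, 3, 1), v2 = (3, -1, -1) (multiplying out reproduces the displayed K). The nonzero eigenvalues of U V^T coincide with those of the 2 x 2 matrix G = V^T U = [[v1·u1, v1·u2], [v2·u1, v2·u2]] = [[6, -15], [0, 5]], and by the Sylvester determinant identity det(I_3 - U V^T) = det(I_2 - V^T U) = det([[-5, 15], [0, -4]]) = (-5)(-4) - (15)(0) = 20. (Direct check: I - K =
[[-8, 3, 3],
 [-13, -2, 3],
 [1, 7, 2]]
has determinant 20.) The finite-dimensional Fredholm alternative says: either (I - K) is invertible, or ker(I - K) ≠ {0} and then range(I - K) = ker((I - K)^*)^⊥, with dim ker(I - K) = dim ker((I - K)^*). Since det(I - K) ≠ 0, 1 is not an eigenvalue of K and ker(I - K) = {0}, so we are in the first case: for every y there is a unique x = (I - K)^(-1) y. (Explicitly, by the Woodbury identity, (I - U V^T)^(-1) = I + U (I_2 - G)^(-1) V^T.)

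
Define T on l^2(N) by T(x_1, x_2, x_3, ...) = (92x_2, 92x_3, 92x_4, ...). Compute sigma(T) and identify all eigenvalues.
sigma(T) = closed disk {z in C : |z| ≤ 92}; sigma_p(T) = open disk {z in C : |z| < 92}

Note T = 92·V where V is the unit left shift (V x)_k = x_{k+1}; so sigma(T) = 92·sigma(V) and ||T|| = 92||V||. ||T x||^2 = 8464sum_{k≥2} |x_k|^2 ≤ 8464||x||^2, with equality on {x : x_1 = 0}, so ||T|| = 92. For any lambda with |lambda| < 92, set r = lambda/92 (|r| < 1); the vector x = (1, r, r^2, ...) is in l^2 and satisfies T x = 92(r, r^2, ...) = lambda x, so lambda is an eigenvalue. On the boundary |lambda| = 92 the geometric series diverges, so no l^2 eigenvector exists, but these lambda lie in the approximate point spectrum. Hence sigma(T) is the closed disk of radius 92 and sigma_p(T) is the open disk.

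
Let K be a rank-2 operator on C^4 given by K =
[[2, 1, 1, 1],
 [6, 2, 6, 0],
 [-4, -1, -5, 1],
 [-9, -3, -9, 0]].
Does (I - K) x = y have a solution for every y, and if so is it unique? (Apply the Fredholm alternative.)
(I - K) is invertible (det(I - K) = 8 ≠ 0), so for every y in C^4 the equation (I - K) x = y has a unique solution.

K has rank 2 and factors as K = U V^T = u1 v1^T + u2 v2^T with u1 = (-1, -2, 1, 3), v1 = (-2, -1, -1, -1), u2 = (0, 2, -2, -3), v2 = (1, 0, 2, -1) (multiplying out reproduces the displayed K). The nonzero eigenvalues of U V^T coincide with those of the 2 x 2 matrix G = V^T U = [[v1·u1, v1·u2], [v2·u1, v2·u2]] = [[0, 3], [-2, -1]], and by the Sylvester determinant identity det(I_4 - U V^T) = det(I_2 - V^T U) = det([[1, -3], [2, 2]]) = (1)(2) - (-3)(2) = 8. (Direct check: I - K =
[[-1, -1, -1, -1],
 [-6, -1, -6, 0],
 [4, 1, 6, -1],
 [9, 3, 9, 1]]
has determinant 8.) The finite-dimensional Fredholm alternative says: either (I - K) is invertible, or ker(I - K) ≠ {0} and then range(I - K) = ker((I - K)^*)^⊥, with dim ker(I - K) = dim ker((I - K)^*). Since det(I - K) ≠ 0, 1 is not an eigenvalue of K and ker(I - K) = {0}, so we are in the first case: for every y there is a unique x = (I - K)^(-1) y. (Explicitly, by the Woodbury identity, (I - U V^T)^(-1) = I + U (I_2 - G)^(-1) V^T.)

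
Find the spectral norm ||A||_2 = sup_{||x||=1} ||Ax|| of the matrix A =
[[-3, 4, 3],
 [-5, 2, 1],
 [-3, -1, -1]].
||A||_2 ≈ 7.7463 (= sqrt(largest eigenvalue of A^T A))

||A||_2 = sigma_max(A) = sqrt(lambda_max(A^T A)). Form the symmetric matrix M = A^T A =
[[43, -19, -11],
 [-19, 21, 15],
 [-11, 15, 11]].
Its characteristic polynomial (trace, sum of principal 2x2 minors, determinant of M give the coefficients) is
  p(λ) = det(λ I - M) = λ^3 - 75λ^2 + 900λ - 16.
No integer candidate from the rational root theorem (±divisors of 16) is a root, so the roots are irrational. The cubic discriminant is Δ = 1632683088 > 0, so there are three distinct real roots. p(0) = -16 and p(1) = 810 have opposite signs, so a root lies in (0, 1); Newton's method refines it to λ ≈ 0.0178. p(14) = 628 and p(15) = -16 have opposite signs, so a root lies in (14, 15); Newton's method refines it to λ ≈ 14.9763. p(60) = -16 and p(61) = 2790 have opposite signs, so a root lies in (60, 61); Newton's method refines it to λ ≈ 60.0059. Check (Vieta): the three roots sum to 75, matching tr M = 75.
So the eigenvalues of A^T A are ≈ 0.0178, 14.9763, 60.0059 (all ≥ 0, as they must be for A^T A). The largest is λ_max ≈ 60.0059, hence ||A||_2 = sqrt(λ_max) ≈ 7.7463.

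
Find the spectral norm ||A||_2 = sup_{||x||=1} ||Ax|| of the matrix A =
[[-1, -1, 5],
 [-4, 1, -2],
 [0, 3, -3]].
||A||_2 ≈ 6.7811 (= sqrt(largest eigenvalue of A^T A))

||A||_2 = sigma_max(A) = sqrt(lambda_max(A^T A)). Form the symmetric matrix M = A^T A =
[[17, -3, 3],
 [-3, 11, -16],
 [3, -16, 38]].
Its characteristic polynomial (trace, sum of principal 2x2 minors, determinant of M give the coefficients) is
  p(λ) = det(λ I - M) = λ^3 - 66λ^2 + 977λ - 2601.
No integer candidate from the rational root theorem (±divisors of 2601) is a root, so the roots are irrational. The cubic discriminant is Δ = 272778457 > 0, so there are three distinct real roots. p(3) = -237 and p(4) = 315 have opposite signs, so a root lies in (3, 4); Newton's method refines it to λ ≈ 3.4051. p(16) = 231 and p(17) = -153 have opposite signs, so a root lies in (16, 17); Newton's method refines it to λ ≈ 16.6117. p(45) = -1161 and p(46) = 21 have opposite signs, so a root lies in (45, 46); Newton's method refines it to λ ≈ 45.9832. Check (Vieta): the three roots sum to 66, matching tr M = 66.
So the eigenvalues of A^T A are ≈ 3.4051, 16.6117, 45.9832 (all ≥ 0, as they must be for A^T A). The largest is λ_max ≈ 45.9832, hence ||A||_2 = sqrt(λ_max) ≈ 6.7811.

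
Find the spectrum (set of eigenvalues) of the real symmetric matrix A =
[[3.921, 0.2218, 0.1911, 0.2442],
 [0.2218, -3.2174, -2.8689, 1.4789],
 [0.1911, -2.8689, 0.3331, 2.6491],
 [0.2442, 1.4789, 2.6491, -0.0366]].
sigma(A) ≈ {-6, 0, 3, 4}

A is real symmetric, so its spectrum consists of real eigenvalues. Expanding the characteristic polynomial of the displayed matrix gives
  det(λ I - A) = p(λ) = λ^4 + (-1)λ^3 + (-30)λ^2 + (72)λ + (-0.0012).
Solving p(λ) = 0 yields eigenvalues ≈ -6, 0, 3, 4. (A is shown rounded to 4 decimals, so these recover the underlying integer eigenvalues to within that precision.)
Verification: the trace of A = 1 equals the sum of eigenvalues 1, and det(A) ≈ -0.0012 matches the eigenvalue product 0.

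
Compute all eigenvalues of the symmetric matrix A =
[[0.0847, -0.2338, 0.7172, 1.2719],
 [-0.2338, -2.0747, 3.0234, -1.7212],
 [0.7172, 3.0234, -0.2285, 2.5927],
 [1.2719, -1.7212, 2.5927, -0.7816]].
sigma(A) ≈ {-6, -1, 1, 3}

A is real symmetric, so its spectrum consists of real eigenvalues. Expanding the characteristic polynomial of the displayed matrix gives
  det(λ I - A) = p(λ) = λ^4 + (3)λ^3 + (-19)λ^2 + (-3.0015)λ + (18).
Solving p(λ) = 0 yields eigenvalues ≈ -6, -1, 1, 3. (A is shown rounded to 4 decimals, so these recover the underlying integer eigenvalues to within that precision.)
Verification: the trace of A = -3 equals the sum of eigenvalues -3, and det(A) ≈ 17.9993 matches the eigenvalue product 18.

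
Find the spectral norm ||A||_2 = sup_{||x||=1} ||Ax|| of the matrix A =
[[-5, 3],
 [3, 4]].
||A||_2 = sqrt((59 + sqrt(117))/2) ≈ 5.9083 (= sqrt(largest eigenvalue of A^T A))

||A||_2 = sigma_max(A) = sqrt(lambda_max(A^T A)). Form the symmetric matrix M = A^T A =
[[34, -3],
 [-3, 25]].
Its characteristic polynomial (trace, determinant of M give the coefficients) is
  p(λ) = det(λ I - M) = λ^2 - 59λ + 841.
For λ^2 - 59λ + 841 the discriminant is 117. It is nonnegative but not a perfect square, so the roots are real and irrational: λ = (59 ± sqrt(117))/2 ≈ 34.9083, 24.0917.
So the eigenvalues of A^T A are ≈ 24.0917, 34.9083 (all ≥ 0, as they must be for A^T A). The largest is λ_max = (59 + sqrt(117))/2 ≈ 34.9083, hence ||A||_2 = sqrt(λ_max) = sqrt((59 + sqrt(117))/2) ≈ 5.9083.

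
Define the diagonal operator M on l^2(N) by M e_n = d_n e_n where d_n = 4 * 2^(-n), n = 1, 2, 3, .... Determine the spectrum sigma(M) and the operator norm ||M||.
sigma(M) = {4 * 2^(-n) : n ≥ 1} ∪ {0}; ||M|| = 2

A bounded diagonal operator on l^2 with diagonal entries d_n has spectrum equal to the closure of {d_n : n ≥ 1}: every d_n is an eigenvalue (with eigenvector e_n), so {d_n} ⊂ sigma(M); the spectrum is closed, so its closure is too; and for lambda not in the closure, (M - lambda I) has bounded inverse (the diagonal entries 1/(d_n - lambda) are bounded). For our sequence d_n = 4 * 2^(-n), n = 1, 2, 3, ...:
  - {d_n} = {4 * 2^(-n) : n ≥ 1}; the only limit point is 0
  - closure = {4 * 2^(-n) : n ≥ 1} ∪ {0}
For the norm: a diagonal operator has ||M|| = sup_n |d_n|. Here d_n = 4 * 2^(-n) is positive and decreasing, so sup_n |d_n| = d_1 = 4/2 = 2. So ||M|| = 2.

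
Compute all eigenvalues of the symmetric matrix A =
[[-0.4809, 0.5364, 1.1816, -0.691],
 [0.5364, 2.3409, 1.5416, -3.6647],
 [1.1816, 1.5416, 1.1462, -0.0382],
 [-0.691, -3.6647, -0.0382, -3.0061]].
sigma(A) ≈ {-5, -1, 1, 5}

A is real symmetric, so its spectrum consists of real eigenvalues. Expanding the characteristic polynomial of the displayed matrix gives
  det(λ I - A) = p(λ) = λ^4 + (0)λ^3 + (-26)λ^2 + (0.0021)λ + (25).
Solving p(λ) = 0 yields eigenvalues ≈ -5, -1, 1, 5. (A is shown rounded to 4 decimals, so these recover the underlying integer eigenvalues to within that precision.)
Verification: the trace of A = 0 equals the sum of eigenvalues 0, and det(A) ≈ 24.9999 matches the eigenvalue product 25.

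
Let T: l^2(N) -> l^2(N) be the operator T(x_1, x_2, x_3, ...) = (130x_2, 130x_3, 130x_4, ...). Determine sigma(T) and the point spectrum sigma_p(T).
sigma(T) = closed disk {z in C : |z| ≤ 130}; sigma_p(T) = open disk {z in C : |z| < 130}

Note T = 130·V where V is the unit left shift (V x)_k = x_{k+1}; so sigma(T) = 130·sigma(V) and ||T|| = 130||V||. ||T x||^2 = 16900sum_{k≥2} |x_k|^2 ≤ 16900||x||^2, with equality on {x : x_1 = 0}, so ||T|| = 130. For any lambda with |lambda| < 130, set r = lambda/130 (|r| < 1); the vector x = (1, r, r^2, ...) is in l^2 and satisfies T x = 130(r, r^2, ...) = lambda x, so lambda is an eigenvalue. On the boundary |lambda| = 130 the geometric series diverges, so no l^2 eigenvector exists, but these lambda lie in the approximate point spectrum. Hence sigma(T) is the closed disk of radius 130 and sigma_p(T) is the open disk.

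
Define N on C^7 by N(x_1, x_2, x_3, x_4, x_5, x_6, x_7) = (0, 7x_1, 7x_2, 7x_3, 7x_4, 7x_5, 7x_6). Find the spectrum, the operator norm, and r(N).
sigma(N) = {0}; ||N|| = 7; r(N) = 0. (N is nilpotent with N^7 = 0.)

On C^7, N is a strictly lower-triangular matrix with 7 on the subdiagonal and zeros elsewhere, so its characteristic polynomial is lambda^7 and every eigenvalue is 0: sigma(N) = {0}. For the operator norm, N e_i = 7e_{i+1} for i = 1, ..., 6 and N e_7 = 0, so the singular values of N are 7 (with multiplicity 6) and 0; hence ||N|| = 7. The spectral radius r(N) = max|lambda| = 0. Note ||N|| > r(N) — characteristic of non-normal nilpotent operators. Indeed N^7 = 0.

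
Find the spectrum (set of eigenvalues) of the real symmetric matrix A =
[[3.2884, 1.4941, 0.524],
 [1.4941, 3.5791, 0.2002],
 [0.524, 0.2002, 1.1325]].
sigma(A) ≈ {1, 2, 5}

A is real symmetric, so its spectrum consists of real eigenvalues. Expanding the characteristic polynomial of the displayed matrix gives
  det(λ I - A) = p(λ) = λ^3 + (-8)λ^2 + (17)λ + (-10).
Solving p(λ) = 0 yields eigenvalues ≈ 1, 2, 5. (A is shown rounded to 4 decimals, so these recover the underlying integer eigenvalues to within that precision.)
Verification: the trace of A = 8 equals the sum of eigenvalues 8, and det(A) ≈ 9.9998 matches the eigenvalue product 10.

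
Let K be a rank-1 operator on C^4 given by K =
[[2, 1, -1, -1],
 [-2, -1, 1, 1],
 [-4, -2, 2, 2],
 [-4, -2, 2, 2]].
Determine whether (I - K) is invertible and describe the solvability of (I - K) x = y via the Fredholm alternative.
(I - K) is invertible (det(I - K) = -4 ≠ 0), so for every y in C^4 the equation (I - K) x = y has a unique solution.

K has rank 1, so it is an outer product K = u v^T: every row of K is a multiple of one row vector. Reading off the entries, u = (-1, 1, 2, 2) and v = (-2, -1, 1, 1) (row i of K equals u_i·v^T). A rank-one matrix u v^T satisfies K u = u (v·u) and kills the (3)-dimensional subspace v^⊥, so its characteristic polynomial is lambda^3 (lambda - v·u) with v·u = tr K = 5. Hence the eigenvalues of I - K are 1 (multiplicity 3) and 1 - (5) = -4, so det(I - K) = -4. (Direct check: I - K =
[[-1, -1, 1, 1],
 [2, 2, -1, -1],
 [4, 2, -1, -2],
 [4, 2, -2, -1]]
has determinant -4.) The finite-dimensional Fredholm alternative says: either (I - K) is invertible, or ker(I - K) ≠ {0} and then range(I - K) = ker((I - K)^*)^⊥, with dim ker(I - K) = dim ker((I - K)^*). Since det(I - K) ≠ 0, 1 is not an eigenvalue of K and ker(I - K) = {0}, so we are in the first case: for every y there is a unique x = (I - K)^(-1) y. Explicitly, by the Sherman–Morrison formula, (I - u v^T)^(-1) = I + u v^T/(1 - v·u), i.e. (I - K)^(-1) = I + K/(-4).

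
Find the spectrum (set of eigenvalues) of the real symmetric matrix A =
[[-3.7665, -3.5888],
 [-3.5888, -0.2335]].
sigma(A) ≈ {-6, 2}

A is real symmetric, so its spectrum consists of real eigenvalues. Expanding the characteristic polynomial of the displayed matrix gives
  det(λ I - A) = p(λ) = λ^2 + (4)λ + (-12).
Solving p(λ) = 0 yields eigenvalues ≈ -6, 2. (A is shown rounded to 4 decimals, so these recover the underlying integer eigenvalues to within that precision.)
Verification: the trace of A = -4 equals the sum of eigenvalues -4, and det(A) ≈ -12.0000 matches the eigenvalue product -12.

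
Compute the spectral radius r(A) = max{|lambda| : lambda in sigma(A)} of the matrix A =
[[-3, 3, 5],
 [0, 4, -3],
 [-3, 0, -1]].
r(A) ≈ 4.6998

The eigenvalues of A are the roots of its characteristic polynomial. With M = A (coefficients from the trace, the sum of principal 2x2 minors, and det A):
  p(λ) = det(λ I - M) = λ^3 + 2λ - 99.
No integer candidate from the rational root theorem (±divisors of 99) is a root, so the roots are irrational. The cubic discriminant is Δ = -264659 < 0, so there is one real root and a complex-conjugate pair. p(4) = -27 and p(5) = 36 have opposite signs, so a root lies in (4, 5); Newton's method refines it to λ ≈ 4.482. Dividing out (λ - (4.482)) leaves approximately λ^2 + 4.482λ + 22.0883. For λ^2 + 4.482λ + 22.0883 the discriminant is -68.265. It is negative, so the remaining roots are the complex-conjugate pair λ ≈ -2.241 ± 4.1311i. Their product equals the constant term, so |λ|^2 ≈ 22.0883 and |λ| ≈ 4.6998.
Thus the eigenvalues (to 4 decimals) are 4.482 (modulus 4.482); -2.241 ± 4.1311i (modulus 4.6998). The spectral radius is the largest modulus: r(A) ≈ 4.6998. (Cross-check: r(A) ≤ ||A||_2 ≈ 6.6219; equality holds whenever A is normal, though it can also hold for some non-normal A.)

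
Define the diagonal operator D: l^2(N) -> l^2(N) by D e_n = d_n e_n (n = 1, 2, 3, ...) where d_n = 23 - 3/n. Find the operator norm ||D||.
||D|| = 23

For a diagonal operator on l^2 with entries d_n, ||D|| = sup_n |d_n|. Here d_1 = 20, d_2 = 43/2, ..., and d_n = 23 - 3/n increases monotonically toward 23. All terms lie in [20, 23), so |d_n| = d_n and the supremum is the limit 23, which is not attained by any individual d_n. Hence ||D|| = 23.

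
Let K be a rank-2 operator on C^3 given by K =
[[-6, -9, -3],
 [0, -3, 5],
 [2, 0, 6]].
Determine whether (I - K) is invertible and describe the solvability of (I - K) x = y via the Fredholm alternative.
(I - K) is invertible (det(I - K) = -26 ≠ 0), so for every y in C^3 the equation (I - K) x = y has a unique solution.

K has rank 2 and factors as K = U V^T = u1 v1^T + u2 v2^T with u1 = (-3, 1, 2), v1 = (2, 3, 1), u2 = (0, -2, -2), v2 = (1, 3, -2) (multiplying out reproduces the displayed K). The nonzero eigenvalues of U V^T coincide with those of the 2 x 2 matrix G = V^T U = [[v1·u1, v1·u2], [v2·u1, v2·u2]] = [[-1, -8], [-4, -2]], and by the Sylvester determinant identity det(I_3 - U V^T) = det(I_2 - V^T U) = det([[2, 8], [4, 3]]) = (2)(3) - (8)(4) = -26. (Direct check: I - K =
[[7, 9, 3],
 [0, 4, -5],
 [-2, 0, -5]]
has determinant -26.) The finite-dimensional Fredholm alternative says: either (I - K) is invertible, or ker(I - K) ≠ {0} and then range(I - K) = ker((I - K)^*)^⊥, with dim ker(I - K) = dim ker((I - K)^*). Since det(I - K) ≠ 0, 1 is not an eigenvalue of K and ker(I - K) = {0}, so we are in the first case: for every y there is a unique x = (I - K)^(-1) y. (Explicitly, by the Woodbury identity, (I - U V^T)^(-1) = I + U (I_2 - G)^(-1) V^T.)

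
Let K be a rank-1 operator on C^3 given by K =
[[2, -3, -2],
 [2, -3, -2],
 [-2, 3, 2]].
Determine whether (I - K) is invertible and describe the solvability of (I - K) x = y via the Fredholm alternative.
(I - K) is singular (det(I - K) = 0, i.e. 1 ∈ sigma(K)). (I - K) x = y is solvable iff y ⊥ ker((I - K)^*) = span{(2, -3, -2)}, i.e. iff 2y_1 - 3y_2 - 2y_3 = 0. When solvable, the solutions are x = y + c·(1, 1, -1), c arbitrary (ker(I - K) = span{(1, 1, -1)}, dimension 1).

K has rank 1, so it is an outer product K = u v^T: every row of K is a multiple of one row vector. Reading off the entries, u = (1, 1, -1) and v = (2, -3, -2) (row i of K equals u_i·v^T). A rank-one matrix u v^T satisfies K u = u (v·u) and kills the (2)-dimensional subspace v^⊥, so its characteristic polynomial is lambda^2 (lambda - v·u) with v·u = tr K = 1. Hence the eigenvalues of I - K are 1 (multiplicity 2) and 1 - (1) = 0, so det(I - K) = 0. (Direct check: I - K =
[[-1, 3, 2],
 [-2, 4, 2],
 [2, -3, -1]]
has determinant 0.) So 1 is an eigenvalue of K and (I - K) is not invertible. The finite-dimensional Fredholm alternative says: either (I - K) is invertible, or ker(I - K) ≠ {0} and then range(I - K) = ker((I - K)^*)^⊥, with dim ker(I - K) = dim ker((I - K)^*). We are in the second case, so we need both kernels. Kernel of I - K: (I - K) u = u - u (v·u) = u - u = 0, so ker(I - K) = span{u} = span{(1, 1, -1)} (it is exactly 1-dimensional because rank(I - K) = 2). Kernel of the adjoint: K is real, so (I - K)^* = I - K^T = I - v u^T, and (I - v u^T) v = v - v (u·v) = 0; hence ker((I - K)^*) = span{v} = span{(2, -3, -2)}. Therefore (I - K) x = y is solvable iff <y, v> = 0, i.e. iff 2y_1 - 3y_2 - 2y_3 = 0. When this holds, K y = u (v·y) = 0, so (I - K) y = y and x = y is a particular solution; the full solution set is the line x = y + c·u = y + c·(1, 1, -1), c ∈ C.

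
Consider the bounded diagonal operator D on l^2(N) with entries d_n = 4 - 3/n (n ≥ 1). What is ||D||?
||D|| = 4

For a diagonal operator on l^2 with entries d_n, ||D|| = sup_n |d_n|. Here d_1 = 1, d_2 = 5/2, ..., and d_n = 4 - 3/n increases monotonically toward 4. All terms lie in [1, 4), so |d_n| = d_n and the supremum is the limit 4, which is not attained by any individual d_n. Hence ||D|| = 4.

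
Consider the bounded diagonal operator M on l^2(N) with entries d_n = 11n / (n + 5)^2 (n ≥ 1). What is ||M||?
||M|| = 11/20 (attained at n = 5)

For M diagonal, ||M|| = sup_n |d_n|. Treat f(x) = 11x / (x + 5)^2 for real x > 0. By the quotient rule, f'(x) = 11(5 - x)/(x + 5)^3, which is positive for x < 5 and negative for x > 5. So f has a unique maximum at x = 5, and since 5 is a positive integer, the supremum over n ≥ 1 is attained at n = 5: d_5 = 11·5/(5 + 5)^2 = 11·5/100 = 11/20. Hence ||M|| = 11/20.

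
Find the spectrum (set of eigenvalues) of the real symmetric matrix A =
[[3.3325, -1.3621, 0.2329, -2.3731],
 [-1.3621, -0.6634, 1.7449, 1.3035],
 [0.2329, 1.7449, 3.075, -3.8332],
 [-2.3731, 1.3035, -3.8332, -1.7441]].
sigma(A) ≈ {-5, -1, 4, 6}

A is real symmetric, so its spectrum consists of real eigenvalues. Expanding the characteristic polynomial of the displayed matrix gives
  det(λ I - A) = p(λ) = λ^4 + (-4)λ^3 + (-31)λ^2 + (93.9983)λ + (120.0083).
Solving p(λ) = 0 yields eigenvalues ≈ -5, -1, 4, 6. (A is shown rounded to 4 decimals, so these recover the underlying integer eigenvalues to within that precision.)
Verification: the trace of A = 4 equals the sum of eigenvalues 4, and det(A) ≈ 120.0083 matches the eigenvalue product 120.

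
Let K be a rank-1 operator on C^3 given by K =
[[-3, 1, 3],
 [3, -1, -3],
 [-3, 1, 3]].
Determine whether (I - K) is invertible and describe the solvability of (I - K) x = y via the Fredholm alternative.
(I - K) is invertible (det(I - K) = 2 ≠ 0), so for every y in C^3 the equation (I - K) x = y has a unique solution.

K has rank 1, so it is an outer product K = u v^T: every row of K is a multiple of one row vector. Reading off the entries, u = (1, -1, 1) and v = (-3, 1, 3) (row i of K equals u_i·v^T). A rank-one matrix u v^T satisfies K u = u (v·u) and kills the (2)-dimensional subspace v^⊥, so its characteristic polynomial is lambda^2 (lambda - v·u) with v·u = tr K = -1. Hence the eigenvalues of I - K are 1 (multiplicity 2) and 1 - (-1) = 2, so det(I - K) = 2. (Direct check: I - K =
[[4, -1, -3],
 [-3, 2, 3],
 [3, -1, -2]]
has determinant 2.) The finite-dimensional Fredholm alternative says: either (I - K) is invertible, or ker(I - K) ≠ {0} and then range(I - K) = ker((I - K)^*)^⊥, with dim ker(I - K) = dim ker((I - K)^*). Since det(I - K) ≠ 0, 1 is not an eigenvalue of K and ker(I - K) = {0}, so we are in the first case: for every y there is a unique x = (I - K)^(-1) y. Explicitly, by the Sherman–Morrison formula, (I - u v^T)^(-1) = I + u v^T/(1 - v·u), i.e. (I - K)^(-1) = I + K/(2).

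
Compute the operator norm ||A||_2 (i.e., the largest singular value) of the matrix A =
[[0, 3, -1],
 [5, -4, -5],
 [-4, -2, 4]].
||A||_2 ≈ 9.2922 (= sqrt(largest eigenvalue of A^T A))

||A||_2 = sigma_max(A) = sqrt(lambda_max(A^T A)). Form the symmetric matrix M = A^T A =
[[41, -12, -41],
 [-12, 29, 9],
 [-41, 9, 42]].
Its characteristic polynomial (trace, sum of principal 2x2 minors, determinant of M give the coefficients) is
  p(λ) = det(λ I - M) = λ^3 - 112λ^2 + 2223λ - 676.
No integer candidate from the rational root theorem (±divisors of 676) is a root, so the roots are irrational. The cubic discriminant is Δ = 17265470612 > 0, so there are three distinct real roots. p(0) = -676 and p(1) = 1436 have opposite signs, so a root lies in (0, 1); Newton's method refines it to λ ≈ 0.3089. p(25) = 524 and p(26) = -1014 have opposite signs, so a root lies in (25, 26); Newton's method refines it to λ ≈ 25.3459. p(86) = -1794 and p(87) = 3500 have opposite signs, so a root lies in (86, 87); Newton's method refines it to λ ≈ 86.3452. Check (Vieta): the three roots sum to 112, matching tr M = 112.
So the eigenvalues of A^T A are ≈ 0.3089, 25.3459, 86.3452 (all ≥ 0, as they must be for A^T A). The largest is λ_max ≈ 86.3452, hence ||A||_2 = sqrt(λ_max) ≈ 9.2922.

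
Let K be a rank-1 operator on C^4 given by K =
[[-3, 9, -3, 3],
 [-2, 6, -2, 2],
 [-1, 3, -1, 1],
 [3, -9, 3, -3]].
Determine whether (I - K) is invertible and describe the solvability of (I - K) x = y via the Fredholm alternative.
(I - K) is invertible (det(I - K) = 2 ≠ 0), so for every y in C^4 the equation (I - K) x = y has a unique solution.

K has rank 1, so it is an outer product K = u v^T: every row of K is a multiple of one row vector. Reading off the entries, u = (-3, -2, -1, 3) and v = (1, -3, 1, -1) (row i of K equals u_i·v^T). A rank-one matrix u v^T satisfies K u = u (v·u) and kills the (3)-dimensional subspace v^⊥, so its characteristic polynomial is lambda^3 (lambda - v·u) with v·u = tr K = -1. Hence the eigenvalues of I - K are 1 (multiplicity 3) and 1 - (-1) = 2, so det(I - K) = 2. (Direct check: I - K =
[[4, -9, 3, -3],
 [2, -5, 2, -2],
 [1, -3, 2, -1],
 [-3, 9, -3, 4]]
has determinant 2.) The finite-dimensional Fredholm alternative says: either (I - K) is invertible, or ker(I - K) ≠ {0} and then range(I - K) = ker((I - K)^*)^⊥, with dim ker(I - K) = dim ker((I - K)^*). Since det(I - K) ≠ 0, 1 is not an eigenvalue of K and ker(I - K) = {0}, so we are in the first case: for every y there is a unique x = (I - K)^(-1) y. Explicitly, by the Sherman–Morrison formula, (I - u v^T)^(-1) = I + u v^T/(1 - v·u), i.e. (I - K)^(-1) = I + K/(2).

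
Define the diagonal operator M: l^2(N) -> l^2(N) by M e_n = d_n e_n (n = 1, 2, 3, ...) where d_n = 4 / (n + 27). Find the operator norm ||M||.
||M|| = 1/7 (attained at n = 1)

For M diagonal, ||M|| = sup_n |d_n| = sup_n 4/(n + 27). This is positive and strictly decreasing in n, so the supremum is attained at n = 1: d_1 = 4/(1 + 27) = 1/7. Hence ||M|| = 1/7.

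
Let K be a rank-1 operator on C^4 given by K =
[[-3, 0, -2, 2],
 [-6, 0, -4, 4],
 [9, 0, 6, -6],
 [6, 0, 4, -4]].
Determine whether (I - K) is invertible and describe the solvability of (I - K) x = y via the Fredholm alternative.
(I - K) is invertible (det(I - K) = 2 ≠ 0), so for every y in C^4 the equation (I - K) x = y has a unique solution.

K has rank 1, so it is an outer product K = u v^T: every row of K is a multiple of one row vector. Reading off the entries, u = (1, 2, -3, -2) and v = (-3, 0, -2, 2) (row i of K equals u_i·v^T). A rank-one matrix u v^T satisfies K u = u (v·u) and kills the (3)-dimensional subspace v^⊥, so its characteristic polynomial is lambda^3 (lambda - v·u) with v·u = tr K = -1. Hence the eigenvalues of I - K are 1 (multiplicity 3) and 1 - (-1) = 2, so det(I - K) = 2. (Direct check: I - K =
[[4, 0, 2, -2],
 [6, 1, 4, -4],
 [-9, 0, -5, 6],
 [-6, 0, -4, 5]]
has determinant 2.) The finite-dimensional Fredholm alternative says: either (I - K) is invertible, or ker(I - K) ≠ {0} and then range(I - K) = ker((I - K)^*)^⊥, with dim ker(I - K) = dim ker((I - K)^*). Since det(I - K) ≠ 0, 1 is not an eigenvalue of K and ker(I - K) = {0}, so we are in the first case: for every y there is a unique x = (I - K)^(-1) y. Explicitly, by the Sherman–Morrison formula, (I - u v^T)^(-1) = I + u v^T/(1 - v·u), i.e. (I - K)^(-1) = I + K/(2).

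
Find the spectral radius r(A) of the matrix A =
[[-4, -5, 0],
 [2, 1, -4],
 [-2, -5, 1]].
r(A) ≈ 4.3464

The eigenvalues of A are the roots of its characteristic polynomial. With M = A (coefficients from the trace, the sum of principal 2x2 minors, and det A):
  p(λ) = det(λ I - M) = λ^3 + 2λ^2 - 17λ - 46.
No integer candidate from the rational root theorem (±divisors of 46) is a root, so the roots are irrational. The cubic discriminant is Δ = -6700 < 0, so there is one real root and a complex-conjugate pair. p(4) = -18 and p(5) = 44 have opposite signs, so a root lies in (4, 5); Newton's method refines it to λ ≈ 4.3464. Dividing out (λ - (4.3464)) leaves approximately λ^2 + 6.3464λ + 10.5836. For λ^2 + 6.3464λ + 10.5836 the discriminant is -2.058. It is negative, so the remaining roots are the complex-conjugate pair λ ≈ -3.1732 ± 0.7173i. Their product equals the constant term, so |λ|^2 ≈ 10.5836 and |λ| ≈ 3.2532.
Thus the eigenvalues (to 4 decimals) are 4.3464 (modulus 4.3464); -3.1732 ± 0.7173i (modulus 3.2532). The spectral radius is the largest modulus: r(A) ≈ 4.3464. (Cross-check: r(A) ≤ ||A||_2 ≈ 8.6693; equality holds whenever A is normal, though it can also hold for some non-normal A.)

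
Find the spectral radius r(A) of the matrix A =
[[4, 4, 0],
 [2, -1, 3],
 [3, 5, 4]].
r(A) ≈ 7.7359

The eigenvalues of A are the roots of its characteristic polynomial. With M = A (coefficients from the trace, the sum of principal 2x2 minors, and det A):
  p(λ) = det(λ I - M) = λ^3 - 7λ^2 - 15λ + 72.
No integer candidate from the rational root theorem (±divisors of 72) is a root, so the roots are irrational. The cubic discriminant is Δ = 119421 > 0, so there are three distinct real roots. p(-4) = -44 and p(-3) = 27 have opposite signs, so a root lies in (-4, -3); Newton's method refines it to λ ≈ -3.4408. p(2) = 22 and p(3) = -9 have opposite signs, so a root lies in (2, 3); Newton's method refines it to λ ≈ 2.7049. p(7) = -33 and p(8) = 16 have opposite signs, so a root lies in (7, 8); Newton's method refines it to λ ≈ 7.7359. Check (Vieta): the three roots sum to 7, matching tr M = 7.
Thus the eigenvalues (to 4 decimals) are -3.4408 (modulus 3.4408); 2.7049 (modulus 2.7049); 7.7359 (modulus 7.7359). The spectral radius is the largest modulus: r(A) ≈ 7.7359. (Cross-check: r(A) ≤ ||A||_2 ≈ 8.7665; equality holds whenever A is normal, though it can also hold for some non-normal A.)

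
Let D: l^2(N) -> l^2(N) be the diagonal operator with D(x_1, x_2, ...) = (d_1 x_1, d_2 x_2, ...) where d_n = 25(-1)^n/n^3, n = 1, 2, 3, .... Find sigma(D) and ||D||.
sigma(D) = {25(-1)^n/n^3 : n ≥ 1} ∪ {0}; ||D|| = 25

A bounded diagonal operator on l^2 with diagonal entries d_n has spectrum equal to the closure of {d_n : n ≥ 1}: every d_n is an eigenvalue (with eigenvector e_n), so {d_n} ⊂ sigma(D); the spectrum is closed, so its closure is too; and for lambda not in the closure, (D - lambda I) has bounded inverse (the diagonal entries 1/(d_n - lambda) are bounded). For our sequence d_n = 25(-1)^n/n^3, n = 1, 2, 3, ...:
  - {d_n} = {25(-1)^n/n^3 : n ≥ 1}; the only limit point is 0
  - closure = {25(-1)^n/n^3 : n ≥ 1} ∪ {0}
For the norm: a diagonal operator has ||D|| = sup_n |d_n|. Here |d_n| = 25/n^3 is decreasing, so sup_n |d_n| = |d_1| = 25. So ||D|| = 25.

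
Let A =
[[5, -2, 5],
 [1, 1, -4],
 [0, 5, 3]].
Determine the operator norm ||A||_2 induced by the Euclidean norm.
||A||_2 ≈ 7.9129 (= sqrt(largest eigenvalue of A^T A))

||A||_2 = sigma_max(A) = sqrt(lambda_max(A^T A)). Form the symmetric matrix M = A^T A =
[[26, -9, 21],
 [-9, 30, 1],
 [21, 1, 50]].
Its characteristic polynomial (trace, sum of principal 2x2 minors, determinant of M give the coefficients) is
  p(λ) = det(λ I - M) = λ^3 - 106λ^2 + 3057λ - 21316.
No integer candidate from the rational root theorem (±divisors of 21316) is a root, so the roots are irrational. The cubic discriminant is Δ = 1241711552 > 0, so there are three distinct real roots. p(10) = -346 and p(11) = 816 have opposite signs, so a root lies in (10, 11); Newton's method refines it to λ ≈ 10.2847. p(33) = 68 and p(34) = -610 have opposite signs, so a root lies in (33, 34); Newton's method refines it to λ ≈ 33.1011. p(62) = -918 and p(63) = 608 have opposite signs, so a root lies in (62, 63); Newton's method refines it to λ ≈ 62.6142. Check (Vieta): the three roots sum to 106, matching tr M = 106.
So the eigenvalues of A^T A are ≈ 10.2847, 33.1011, 62.6142 (all ≥ 0, as they must be for A^T A). The largest is λ_max ≈ 62.6142, hence ||A||_2 = sqrt(λ_max) ≈ 7.9129.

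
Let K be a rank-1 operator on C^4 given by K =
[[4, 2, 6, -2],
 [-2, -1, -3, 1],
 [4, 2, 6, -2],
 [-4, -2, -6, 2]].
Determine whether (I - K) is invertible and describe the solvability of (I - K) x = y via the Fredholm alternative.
(I - K) is invertible (det(I - K) = -10 ≠ 0), so for every y in C^4 the equation (I - K) x = y has a unique solution.

K has rank 1, so it is an outer product K = u v^T: every row of K is a multiple of one row vector. Reading off the entries, u = (2, -1, 2, -2) and v = (2, 1, 3, -1) (row i of K equals u_i·v^T). A rank-one matrix u v^T satisfies K u = u (v·u) and kills the (3)-dimensional subspace v^⊥, so its characteristic polynomial is lambda^3 (lambda - v·u) with v·u = tr K = 11. Hence the eigenvalues of I - K are 1 (multiplicity 3) and 1 - (11) = -10, so det(I - K) = -10. (Direct check: I - K =
[[-3, -2, -6, 2],
 [2, 2, 3, -1],
 [-4, -2, -5, 2],
 [4, 2, 6, -1]]
has determinant -10.) The finite-dimensional Fredholm alternative says: either (I - K) is invertible, or ker(I - K) ≠ {0} and then range(I - K) = ker((I - K)^*)^⊥, with dim ker(I - K) = dim ker((I - K)^*). Since det(I - K) ≠ 0, 1 is not an eigenvalue of K and ker(I - K) = {0}, so we are in the first case: for every y there is a unique x = (I - K)^(-1) y. Explicitly, by the Sherman–Morrison formula, (I - u v^T)^(-1) = I + u v^T/(1 - v·u), i.e. (I - K)^(-1) = I + K/(-10).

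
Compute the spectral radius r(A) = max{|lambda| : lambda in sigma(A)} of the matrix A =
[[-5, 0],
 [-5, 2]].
r(A) = 5

The eigenvalues of A are the roots of its characteristic polynomial. With M = A (coefficients from the trace and determinant):
  p(λ) = det(λ I - M) = λ^2 + 3λ - 10.
For λ^2 + 3λ - 10 the discriminant is 49. It is a perfect square (7^2), so the roots are rational: λ = (-3 ± 7)/2 = 2, -5.
Thus the eigenvalues (to 4 decimals) are 2 (modulus 2); -5 (modulus 5). The spectral radius is the largest modulus: r(A) = 5. (Cross-check: r(A) ≤ ||A||_2 ≈ 7.2166; equality holds whenever A is normal, though it can also hold for some non-normal A.)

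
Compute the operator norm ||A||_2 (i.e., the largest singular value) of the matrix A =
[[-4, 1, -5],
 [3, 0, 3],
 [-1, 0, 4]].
||A||_2 ≈ 8.1456 (= sqrt(largest eigenvalue of A^T A))

||A||_2 = sigma_max(A) = sqrt(lambda_max(A^T A)). Form the symmetric matrix M = A^T A =
[[26, -4, 25],
 [-4, 1, -5],
 [25, -5, 50]].
Its characteristic polynomial (trace, sum of principal 2x2 minors, determinant of M give the coefficients) is
  p(λ) = det(λ I - M) = λ^3 - 77λ^2 + 710λ - 225.
No integer candidate from the rational root theorem (±divisors of 225) is a root, so the roots are irrational. The cubic discriminant is Δ = 1366331825 > 0, so there are three distinct real roots. p(0) = -225 and p(1) = 409 have opposite signs, so a root lies in (0, 1); Newton's method refines it to λ ≈ 0.3286. p(10) = 175 and p(11) = -401 have opposite signs, so a root lies in (10, 11); Newton's method refines it to λ ≈ 10.3211. p(66) = -1281 and p(67) = 2455 have opposite signs, so a root lies in (66, 67); Newton's method refines it to λ ≈ 66.3503. Check (Vieta): the three roots sum to 77, matching tr M = 77.
So the eigenvalues of A^T A are ≈ 0.3286, 10.3211, 66.3503 (all ≥ 0, as they must be for A^T A). The largest is λ_max ≈ 66.3503, hence ||A||_2 = sqrt(λ_max) ≈ 8.1456.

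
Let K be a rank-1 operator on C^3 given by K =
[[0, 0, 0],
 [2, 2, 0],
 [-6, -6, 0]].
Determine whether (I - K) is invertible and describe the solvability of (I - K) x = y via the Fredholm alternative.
(I - K) is invertible (det(I - K) = -1 ≠ 0), so for every y in C^3 the equation (I - K) x = y has a unique solution.

K has rank 1, so it is an outer product K = u v^T: every row of K is a multiple of one row vector. Reading off the entries, u = (0, 1, -3) and v = (2, 2, 0) (row i of K equals u_i·v^T). A rank-one matrix u v^T satisfies K u = u (v·u) and kills the (2)-dimensional subspace v^⊥, so its characteristic polynomial is lambda^2 (lambda - v·u) with v·u = tr K = 2. Hence the eigenvalues of I - K are 1 (multiplicity 2) and 1 - (2) = -1, so det(I - K) = -1. (Direct check: I - K =
[[1, 0, 0],
 [-2, -1, 0],
 [6, 6, 1]]
has determinant -1.) The finite-dimensional Fredholm alternative says: either (I - K) is invertible, or ker(I - K) ≠ {0} and then range(I - K) = ker((I - K)^*)^⊥, with dim ker(I - K) = dim ker((I - K)^*). Since det(I - K) ≠ 0, 1 is not an eigenvalue of K and ker(I - K) = {0}, so we are in the first case: for every y there is a unique x = (I - K)^(-1) y. Explicitly, by the Sherman–Morrison formula, (I - u v^T)^(-1) = I + u v^T/(1 - v·u), i.e. (I - K)^(-1) = I - K.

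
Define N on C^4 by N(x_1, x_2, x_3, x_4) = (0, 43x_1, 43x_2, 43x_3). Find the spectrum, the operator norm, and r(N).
sigma(N) = {0}; ||N|| = 43; r(N) = 0. (N is nilpotent with N^4 = 0.)

On C^4, N is a strictly lower-triangular matrix with 43 on the subdiagonal and zeros elsewhere, so its characteristic polynomial is lambda^4 and every eigenvalue is 0: sigma(N) = {0}. For the operator norm, N e_i = 43e_{i+1} for i = 1, ..., 3 and N e_4 = 0, so the singular values of N are 43 (with multiplicity 3) and 0; hence ||N|| = 43. The spectral radius r(N) = max|lambda| = 0. Note ||N|| > r(N) — characteristic of non-normal nilpotent operators. Indeed N^4 = 0.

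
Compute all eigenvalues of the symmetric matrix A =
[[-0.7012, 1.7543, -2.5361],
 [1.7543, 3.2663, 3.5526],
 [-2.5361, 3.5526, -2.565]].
sigma(A) ≈ {-6, 1, 5}

A is real symmetric, so its spectrum consists of real eigenvalues. Expanding the characteristic polynomial of the displayed matrix gives
  det(λ I - A) = p(λ) = λ^3 + (0)λ^2 + (-31)λ + (30.0013).
Solving p(λ) = 0 yields eigenvalues ≈ -6, 1, 5. (A is shown rounded to 4 decimals, so these recover the underlying integer eigenvalues to within that precision.)
Verification: the trace of A = 0 equals the sum of eigenvalues 0, and det(A) ≈ -30.0013 matches the eigenvalue product -30.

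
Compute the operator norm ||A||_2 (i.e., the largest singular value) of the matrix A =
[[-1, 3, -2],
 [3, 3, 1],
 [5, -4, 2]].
||A||_2 ≈ 7.4697 (= sqrt(largest eigenvalue of A^T A))

||A||_2 = sigma_max(A) = sqrt(lambda_max(A^T A)). Form the symmetric matrix M = A^T A =
[[35, -14, 15],
 [-14, 34, -11],
 [15, -11, 9]].
Its characteristic polynomial (trace, sum of principal 2x2 minors, determinant of M give the coefficients) is
  p(λ) = det(λ I - M) = λ^3 - 78λ^2 + 1269λ - 1681.
No integer candidate from the rational root theorem (±divisors of 1681) is a root, so the roots are irrational. The cubic discriminant is Δ = 1351058049 > 0, so there are three distinct real roots. p(1) = -489 and p(2) = 553 have opposite signs, so a root lies in (1, 2); Newton's method refines it to λ ≈ 1.4518. p(20) = 499 and p(21) = -169 have opposite signs, so a root lies in (20, 21); Newton's method refines it to λ ≈ 20.7515. p(55) = -1461 and p(56) = 391 have opposite signs, so a root lies in (55, 56); Newton's method refines it to λ ≈ 55.7966. Check (Vieta): the three roots sum to 78, matching tr M = 78.
So the eigenvalues of A^T A are ≈ 1.4518, 20.7515, 55.7966 (all ≥ 0, as they must be for A^T A). The largest is λ_max ≈ 55.7966, hence ||A||_2 = sqrt(λ_max) ≈ 7.4697.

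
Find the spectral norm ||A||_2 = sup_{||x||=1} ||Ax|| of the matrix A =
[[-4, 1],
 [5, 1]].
||A||_2 = sqrt((43 + sqrt(1525))/2) ≈ 6.4051 (= sqrt(largest eigenvalue of A^T A))

||A||_2 = sigma_max(A) = sqrt(lambda_max(A^T A)). Form the symmetric matrix M = A^T A =
[[41, 1],
 [1, 2]].
Its characteristic polynomial (trace, determinant of M give the coefficients) is
  p(λ) = det(λ I - M) = λ^2 - 43λ + 81.
For λ^2 - 43λ + 81 the discriminant is 1525. It is nonnegative but not a perfect square, so the roots are real and irrational: λ = (43 ± sqrt(1525))/2 ≈ 41.0256, 1.9744.
So the eigenvalues of A^T A are ≈ 1.9744, 41.0256 (all ≥ 0, as they must be for A^T A). The largest is λ_max = (43 + sqrt(1525))/2 ≈ 41.0256, hence ||A||_2 = sqrt(λ_max) = sqrt((43 + sqrt(1525))/2) ≈ 6.4051.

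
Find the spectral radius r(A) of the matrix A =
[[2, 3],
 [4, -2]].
r(A) = 4

The eigenvalues of A are the roots of its characteristic polynomial. With M = A (coefficients from the trace and determinant):
  p(λ) = det(λ I - M) = λ^2 - 16.
For λ^2 - 16 the discriminant is 64. It is a perfect square (8^2), so the roots are rational: λ = (0 ± 8)/2 = 4, -4.
Thus the eigenvalues (to 4 decimals) are 4 (modulus 4); -4 (modulus 4). The spectral radius is the largest modulus: r(A) = 4. (Cross-check: r(A) ≤ ||A||_2 ≈ 4.5311; equality holds whenever A is normal, though it can also hold for some non-normal A.)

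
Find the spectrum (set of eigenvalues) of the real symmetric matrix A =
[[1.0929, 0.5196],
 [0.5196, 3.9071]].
sigma(A) ≈ {1, 4}

A is real symmetric, so its spectrum consists of real eigenvalues. Expanding the characteristic polynomial of the displayed matrix gives
  det(λ I - A) = p(λ) = λ^2 + (-5)λ + (4).
Solving p(λ) = 0 yields eigenvalues ≈ 1, 4. (A is shown rounded to 4 decimals, so these recover the underlying integer eigenvalues to within that precision.)
Verification: the trace of A = 5 equals the sum of eigenvalues 5, and det(A) ≈ 4.0001 matches the eigenvalue product 4.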